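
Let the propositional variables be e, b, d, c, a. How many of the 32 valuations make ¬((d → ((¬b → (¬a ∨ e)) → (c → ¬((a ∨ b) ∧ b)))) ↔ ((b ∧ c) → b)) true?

Initial set: {¬((d → ((¬b → (¬a ∨ e)) → (c → ¬((a ∨ b) ∧ b)))) ↔ ((b ∧ c) → b))}.
¬((d → ((¬b → (¬a ∨ e)) → (c → ¬((a ∨ b) ∧ b)))) ↔ ((b ∧ c) → b)): β-rule — branch into (d → ((¬b → (¬a ∨ e)) → (c → ¬((a ∨ b) ∧ b)))), ¬((b ∧ c) → b)  //  ¬(d → ((¬b → (¬a ∨ e)) → (c → ¬((a ∨ b) ∧ b)))), ((b ∧ c) → b).
  branch 1 (add (d → ((¬b → (¬a ∨ e)) → (c → ¬((a ∨ b) ∧ b)))), ¬((b ∧ c) → b)):
    ¬((b ∧ c) → b): α-rule — add (b ∧ c), ¬b.
    (b ∧ c): α-rule — add b, c.
    × closes — contains both b and ¬b.
  branch 2 (add ¬(d → ((¬b → (¬a ∨ e)) → (c → ¬((a ∨ b) ∧ b)))), ((b ∧ c) → b)):
    ¬(d → ((¬b → (¬a ∨ e)) → (c → ¬((a ∨ b) ∧ b)))): α-rule — add d, ¬((¬b → (¬a ∨ e)) → (c → ¬((a ∨ b) ∧ b))).
    ¬((¬b → (¬a ∨ e)) → (c → ¬((a ∨ b) ∧ b))): α-rule — add (¬b → (¬a ∨ e)), ¬(c → ¬((a ∨ b) ∧ b)).
    ¬(c → ¬((a ∨ b) ∧ b)): α-rule — add c, ¬¬((a ∨ b) ∧ b).
    ¬¬((a ∨ b) ∧ b): α-rule — add (a ∨ b), b.
    ((b ∧ c) → b): β-rule — branch into ¬(b ∧ c)  //  b.
      branch 2.1 (add ¬(b ∧ c)):
        (¬b → (¬a ∨ e)): β-rule — branch into ¬¬b  //  (¬a ∨ e).
          branch 2.1.1 (add ¬¬b):
            (a ∨ b): β-rule — branch into a  //  b.
              branch 2.1.1.1 (add a):
                ¬(b ∧ c): β-rule — branch into ¬b  //  ¬c.
                  branch 2.1.1.1.1 (add ¬b):
                    × closes — contains both b and ¬b.
                  branch 2.1.1.1.2 (add ¬c):
                    × closes — contains both c and ¬c.
              branch 2.1.1.2 (add b):
                ¬(b ∧ c): β-rule — branch into ¬b  //  ¬c.
                  branch 2.1.1.2.1 (add ¬b):
                    × closes — contains both b and ¬b.
                  branch 2.1.1.2.2 (add ¬c):
                    × closes — contains both c and ¬c.
          branch 2.1.2 (add (¬a ∨ e)):
            (a ∨ b): β-rule — branch into a  //  b.
              branch 2.1.2.1 (add a):
                ¬(b ∧ c): β-rule — branch into ¬b  //  ¬c.
                  branch 2.1.2.1.1 (add ¬b):
                    × closes — contains both b and ¬b.
                  branch 2.1.2.1.2 (add ¬c):
                    × closes — contains both c and ¬c.
              branch 2.1.2.2 (add b):
                ¬(b ∧ c): β-rule — branch into ¬b  //  ¬c.
                  branch 2.1.2.2.1 (add ¬b):
                    × closes — contains both b and ¬b.
                  branch 2.1.2.2.2 (add ¬c):
                    × closes — contains both c and ¬c.
      branch 2.2 (add b):
        (¬b → (¬a ∨ e)): β-rule — branch into ¬¬b  //  (¬a ∨ e).
          branch 2.2.1 (add ¬¬b):
            (a ∨ b): β-rule — branch into a  //  b.
              branch 2.2.1.1 (add a):
                ○ open, literals {a=T, b=T, c=T, d=T}.
              branch 2.2.1.2 (add b):
                ○ open, literals {b=T, c=T, d=T}.
          branch 2.2.2 (add (¬a ∨ e)):
            (a ∨ b): β-rule — branch into a  //  b.
              branch 2.2.2.1 (add a):
                (¬a ∨ e): β-rule — branch into ¬a  //  e.
                  branch 2.2.2.1.1 (add ¬a):
                    × closes — contains both a and ¬a.
                  branch 2.2.2.1.2 (add e):
                    ○ open, literals {a=T, b=T, c=T, d=T, e=T}.
              branch 2.2.2.2 (add b):
                (¬a ∨ e): β-rule — branch into ¬a  //  e.
                  branch 2.2.2.2.1 (add ¬a):
                    ○ open, literals {a=F, b=T, c=T, d=T}.
                  branch 2.2.2.2.2 (add e):
                    ○ open, literals {b=T, c=T, d=T, e=T}.
10 branches closed, 5 open.
Each open branch fixes some atoms; the unmentioned ones are free. Counting distinct full assignments: branch {a=T, b=T, c=T, d=T} (e) contributes 2 new; branch {b=T, c=T, d=T} (e, a) contributes 2 new; branch {a=T, b=T, c=T, d=T, e=T} (none free) contributes 0 new; branch {a=F, b=T, c=T, d=T} (e) contributes 0 new; branch {b=T, c=T, d=T, e=T} (a) contributes 0 new. Total: 4.

4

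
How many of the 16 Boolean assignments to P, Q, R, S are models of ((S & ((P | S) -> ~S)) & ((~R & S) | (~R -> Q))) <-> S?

Initial set: {T (((S & ((P | S) -> ~S)) & ((~R & S) | (~R -> Q))) <-> S)}.
T (((S & ((P | S) -> ~S)) & ((~R & S) | (~R -> Q))) <-> S): β-rule — branch into T ((S & ((P | S) -> ~S)) & ((~R & S) | (~R -> Q))), T S  //  F ((S & ((P | S) -> ~S)) & ((~R & S) | (~R -> Q))), F S.
  branch 1 (add T ((S & ((P | S) -> ~S)) & ((~R & S) | (~R -> Q))), T S):
    T ((S & ((P | S) -> ~S)) & ((~R & S) | (~R -> Q))): α-rule — add T (S & ((P | S) -> ~S)), T ((~R & S) | (~R -> Q)).
    T (S & ((P | S) -> ~S)): α-rule — add T S, T ((P | S) -> ~S).
    T ((~R & S) | (~R -> Q)): β-rule — branch into T (~R & S)  //  T (~R -> Q).
      branch 1.1 (add T (~R & S)):
        T (~R & S): α-rule — add T ~R, T S.
        T ((P | S) -> ~S): β-rule — branch into F (P | S)  //  T ~S.
          branch 1.1.1 (add F (P | S)):
            F (P | S): α-rule — add F P, F S.
            × closes — contains both S and ~S.
          branch 1.1.2 (add T ~S):
            × closes — contains both S and ~S.
      branch 1.2 (add T (~R -> Q)):
        T ((P | S) -> ~S): β-rule — branch into F (P | S)  //  T ~S.
          branch 1.2.1 (add F (P | S)):
            F (P | S): α-rule — add F P, F S.
            × closes — contains both S and ~S.
          branch 1.2.2 (add T ~S):
            × closes — contains both S and ~S.
  branch 2 (add F ((S & ((P | S) -> ~S)) & ((~R & S) | (~R -> Q))), F S):
    F ((S & ((P | S) -> ~S)) & ((~R & S) | (~R -> Q))): β-rule — branch into F (S & ((P | S) -> ~S))  //  F ((~R & S) | (~R -> Q)).
      branch 2.1 (add F (S & ((P | S) -> ~S))):
        F (S & ((P | S) -> ~S)): β-rule — branch into F S  //  F ((P | S) -> ~S).
          branch 2.1.1 (add F S):
            ○ open, literals {S=F}.
          branch 2.1.2 (add F ((P | S) -> ~S)):
            F ((P | S) -> ~S): α-rule — add T (P | S), F ~S.
            × closes — contains both S and ~S.
      branch 2.2 (add F ((~R & S) | (~R -> Q))):
        F ((~R & S) | (~R -> Q)): α-rule — add F (~R & S), F (~R -> Q).
        F (~R -> Q): α-rule — add T ~R, F Q.
        F (~R & S): β-rule — branch into F ~R  //  F S.
          branch 2.2.1 (add F ~R):
            × closes — contains both R and ~R.
          branch 2.2.2 (add F S):
            ○ open, literals {Q=F, R=F, S=F}.
6 branches closed, 2 open.
Each open branch fixes some atoms; the unmentioned ones are free. Counting distinct full assignments: branch {S=F} (P, Q, R) contributes 8 new; branch {Q=F, R=F, S=F} (P) contributes 0 new. Total: 8.

8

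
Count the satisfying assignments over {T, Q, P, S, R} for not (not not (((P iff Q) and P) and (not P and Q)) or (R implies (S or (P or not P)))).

Initial set: {not (not not (((P iff Q) and P) and (not P and Q)) or (R implies (S or (P or not P))))}.
not (not not (((P iff Q) and P) and (not P and Q)) or (R implies (S or (P or not P)))): α-rule — add not not not (((P iff Q) and P) and (not P and Q)), not (R implies (S or (P or not P))).
not not not (((P iff Q) and P) and (not P and Q)): drop double negation, giving not (((P iff Q) and P) and (not P and Q)).
not (R implies (S or (P or not P))): α-rule — add R, not (S or (P or not P)).
not (S or (P or not P)): α-rule — add not S, not (P or not P).
not (P or not P): α-rule — add not P, not not P.
× closes — contains both P and not P.
All 1 branch closes.
No open branches: the formula has 0 satisfying assignments.

0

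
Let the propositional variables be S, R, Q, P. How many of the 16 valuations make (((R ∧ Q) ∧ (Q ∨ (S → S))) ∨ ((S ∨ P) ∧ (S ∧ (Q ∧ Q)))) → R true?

14

Initial set: {((((R ∧ Q) ∧ (Q ∨ (S → S))) ∨ ((S ∨ P) ∧ (S ∧ (Q ∧ Q)))) → R)}.
((((R ∧ Q) ∧ (Q ∨ (S → S))) ∨ ((S ∨ P) ∧ (S ∧ (Q ∧ Q)))) → R): β-rule — branch into ¬(((R ∧ Q) ∧ (Q ∨ (S → S))) ∨ ((S ∨ P) ∧ (S ∧ (Q ∧ Q))))  //  R.
  branch 1 (add ¬(((R ∧ Q) ∧ (Q ∨ (S → S))) ∨ ((S ∨ P) ∧ (S ∧ (Q ∧ Q))))):
    ¬(((R ∧ Q) ∧ (Q ∨ (S → S))) ∨ ((S ∨ P) ∧ (S ∧ (Q ∧ Q)))): α-rule — add ¬((R ∧ Q) ∧ (Q ∨ (S → S))), ¬((S ∨ P) ∧ (S ∧ (Q ∧ Q))).
    ¬((R ∧ Q) ∧ (Q ∨ (S → S))): β-rule — branch into ¬(R ∧ Q)  //  ¬(Q ∨ (S → S)).
      branch 1.1 (add ¬(R ∧ Q)):
        ¬((S ∨ P) ∧ (S ∧ (Q ∧ Q))): β-rule — branch into ¬(S ∨ P)  //  ¬(S ∧ (Q ∧ Q)).
          branch 1.1.1 (add ¬(S ∨ P)):
            ¬(S ∨ P): α-rule — add ¬S, ¬P.
            ¬(R ∧ Q): β-rule — branch into ¬R  //  ¬Q.
              branch 1.1.1.1 (add ¬R):
                ○ open, literals {P=false, R=false, S=false}.
              branch 1.1.1.2 (add ¬Q):
                ○ open, literals {P=false, Q=false, S=false}.
          branch 1.1.2 (add ¬(S ∧ (Q ∧ Q))):
            ¬(R ∧ Q): β-rule — branch into ¬R  //  ¬Q.
              branch 1.1.2.1 (add ¬R):
                ¬(S ∧ (Q ∧ Q)): β-rule — branch into ¬S  //  ¬(Q ∧ Q).
                  branch 1.1.2.1.1 (add ¬S):
                    ○ open, literals {R=false, S=false}.
                  branch 1.1.2.1.2 (add ¬(Q ∧ Q)):
                    ¬(Q ∧ Q): β-rule — branch into ¬Q  //  ¬Q.
                      branch 1.1.2.1.2.1 (add ¬Q):
                        ○ open, literals {Q=false, R=false}.
                      branch 1.1.2.1.2.2 (add ¬Q):
                        ○ open, literals {Q=false, R=false}.
              branch 1.1.2.2 (add ¬Q):
                ¬(S ∧ (Q ∧ Q)): β-rule — branch into ¬S  //  ¬(Q ∧ Q).
                  branch 1.1.2.2.1 (add ¬S):
                    ○ open, literals {Q=false, S=false}.
                  branch 1.1.2.2.2 (add ¬(Q ∧ Q)):
                    ¬(Q ∧ Q): β-rule — branch into ¬Q  //  ¬Q.
                      branch 1.1.2.2.2.1 (add ¬Q):
                        ○ open, literals {Q=false}.
                      branch 1.1.2.2.2.2 (add ¬Q):
                        ○ open, literals {Q=false}.
      branch 1.2 (add ¬(Q ∨ (S → S))):
        ¬(Q ∨ (S → S)): α-rule — add ¬Q, ¬(S → S).
        ¬(S → S): α-rule — add S, ¬S.
        × closes — contains both S and ¬S.
  branch 2 (add R):
    ○ open, literals {R=true}.
1 branch closed, 9 open.
Each open branch fixes some atoms; the unmentioned ones are free. Counting distinct full assignments: branch {P=false, R=false, S=false} (Q) contributes 2 new; branch {P=false, Q=false, S=false} (R) contributes 1 new; branch {R=false, S=false} (Q, P) contributes 2 new; branch {Q=false, R=false} (S, P) contributes 2 new; branch {Q=false, R=false} (S, P) contributes 0 new; branch {Q=false, S=false} (R, P) contributes 1 new; branch {Q=false} (S, R, P) contributes 2 new; branch {Q=false} (S, R, P) contributes 0 new; branch {R=true} (S, Q, P) contributes 4 new. Total: 14.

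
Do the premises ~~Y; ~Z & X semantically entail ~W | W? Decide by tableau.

Initial set: {~~Y; (~Z & X); ~(~W | W)}.
~~Y: drop double negation, giving Y.
(~Z & X): α-rule — add ~Z, X.
~(~W | W): α-rule — add ~~W, ~W.
× closes — contains both W and ~W.
All 1 branch closes.
Every branch closed, so the premises entail the conclusion.

Yes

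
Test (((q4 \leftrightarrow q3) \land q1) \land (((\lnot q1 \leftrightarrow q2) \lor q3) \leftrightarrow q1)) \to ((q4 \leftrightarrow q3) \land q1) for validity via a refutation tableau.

Valid

Assume the negation and expand:
Initial set: {\lnot ((((q4 \leftrightarrow q3) \land q1) \land (((\lnot q1 \leftrightarrow q2) \lor q3) \leftrightarrow q1)) \to ((q4 \leftrightarrow q3) \land q1))}.
\lnot ((((q4 \leftrightarrow q3) \land q1) \land (((\lnot q1 \leftrightarrow q2) \lor q3) \leftrightarrow q1)) \to ((q4 \leftrightarrow q3) \land q1)): α-rule — add (((q4 \leftrightarrow q3) \land q1) \land (((\lnot q1 \leftrightarrow q2) \lor q3) \leftrightarrow q1)), \lnot ((q4 \leftrightarrow q3) \land q1).
(((q4 \leftrightarrow q3) \land q1) \land (((\lnot q1 \leftrightarrow q2) \lor q3) \leftrightarrow q1)): α-rule — add ((q4 \leftrightarrow q3) \land q1), (((\lnot q1 \leftrightarrow q2) \lor q3) \leftrightarrow q1).
((q4 \leftrightarrow q3) \land q1): α-rule — add (q4 \leftrightarrow q3), q1.
\lnot ((q4 \leftrightarrow q3) \land q1): β-rule — branch into \lnot (q4 \leftrightarrow q3)  //  \lnot q1.
  branch 1 (add \lnot (q4 \leftrightarrow q3)):
    (((\lnot q1 \leftrightarrow q2) \lor q3) \leftrightarrow q1): β-rule — branch into ((\lnot q1 \leftrightarrow q2) \lor q3), q1  //  \lnot ((\lnot q1 \leftrightarrow q2) \lor q3), \lnot q1.
      branch 1.1 (add ((\lnot q1 \leftrightarrow q2) \lor q3), q1):
        (q4 \leftrightarrow q3): β-rule — branch into q4, q3  //  \lnot q4, \lnot q3.
          branch 1.1.1 (add q4, q3):
            \lnot (q4 \leftrightarrow q3): β-rule — branch into q4, \lnot q3  //  \lnot q4, q3.
              branch 1.1.1.1 (add q4, \lnot q3):
                × closes — contains both q3 and \lnot q3.
              branch 1.1.1.2 (add \lnot q4, q3):
                × closes — contains both q4 and \lnot q4.
          branch 1.1.2 (add \lnot q4, \lnot q3):
            \lnot (q4 \leftrightarrow q3): β-rule — branch into q4, \lnot q3  //  \lnot q4, q3.
              branch 1.1.2.1 (add q4, \lnot q3):
                × closes — contains both q4 and \lnot q4.
              branch 1.1.2.2 (add \lnot q4, q3):
                × closes — contains both q3 and \lnot q3.
      branch 1.2 (add \lnot ((\lnot q1 \leftrightarrow q2) \lor q3), \lnot q1):
        × closes — contains both q1 and \lnot q1.
  branch 2 (add \lnot q1):
    × closes — contains both q1 and \lnot q1.
All 6 branches close.
Every branch closed, so the negation is unsatisfiable and the formula is valid.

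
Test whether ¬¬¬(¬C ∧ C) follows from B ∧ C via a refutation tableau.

Initial set: {(B ∧ C); ¬¬¬¬(¬C ∧ C)}.
(B ∧ C): α-rule — add B, C.
¬¬¬¬(¬C ∧ C): drop double negation, giving ¬¬(¬C ∧ C).
¬¬(¬C ∧ C): α-rule — add ¬C, C.
× closes — contains both C and ¬C.
All 1 branch closes.
Every branch closed, so the premises entail the conclusion.

Yes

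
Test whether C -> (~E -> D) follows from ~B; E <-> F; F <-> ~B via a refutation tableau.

Yes

Initial set: {~B; (E <-> F); (F <-> ~B); ~(C -> (~E -> D))}.
~(C -> (~E -> D)): α-rule — add C, ~(~E -> D).
~(~E -> D): α-rule — add ~E, ~D.
(E <-> F): β-rule — branch into E, F  //  ~E, ~F.
  branch 1 (add E, F):
    × closes — contains both E and ~E.
  branch 2 (add ~E, ~F):
    (F <-> ~B): β-rule — branch into F, ~B  //  ~F, ~~B.
      branch 2.1 (add F, ~B):
        × closes — contains both F and ~F.
      branch 2.2 (add ~F, ~~B):
        × closes — contains both B and ~B.
All 3 branches close.
Every branch closed, so the premises entail the conclusion.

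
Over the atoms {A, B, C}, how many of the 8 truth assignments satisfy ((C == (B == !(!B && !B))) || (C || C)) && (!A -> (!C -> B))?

Initial set: {T (((C == (B == !(!B && !B))) || (C || C)) && (!A -> (!C -> B)))}.
T (((C == (B == !(!B && !B))) || (C || C)) && (!A -> (!C -> B))): α-rule — add T ((C == (B == !(!B && !B))) || (C || C)), T (!A -> (!C -> B)).
T ((C == (B == !(!B && !B))) || (C || C)): β-rule — branch into T (C == (B == !(!B && !B)))  //  T (C || C).
  branch 1 (add T (C == (B == !(!B && !B)))):
    T (!A -> (!C -> B)): β-rule — branch into F !A  //  T (!C -> B).
      branch 1.1 (add F !A):
        T (C == (B == !(!B && !B))): β-rule — branch into T C, T (B == !(!B && !B))  //  F C, F (B == !(!B && !B)).
          branch 1.1.1 (add T C, T (B == !(!B && !B))):
            T (B == !(!B && !B)): β-rule — branch into T B, T !(!B && !B)  //  F B, F !(!B && !B).
              branch 1.1.1.1 (add T B, T !(!B && !B)):
                T !(!B && !B): β-rule — branch into F !B  //  F !B.
                  branch 1.1.1.1.1 (add F !B):
                    ○ open, literals {A=T, B=T, C=T}.
                  branch 1.1.1.1.2 (add F !B):
                    ○ open, literals {A=T, B=T, C=T}.
              branch 1.1.1.2 (add F B, F !(!B && !B)):
                F !(!B && !B): α-rule — add T !B, T !B.
                ○ open, literals {A=T, B=F, C=T}.
          branch 1.1.2 (add F C, F (B == !(!B && !B))):
            F (B == !(!B && !B)): β-rule — branch into T B, F !(!B && !B)  //  F B, T !(!B && !B).
              branch 1.1.2.1 (add T B, F !(!B && !B)):
                F !(!B && !B): α-rule — add T !B, T !B.
                × closes — contains both B and !B.
              branch 1.1.2.2 (add F B, T !(!B && !B)):
                T !(!B && !B): β-rule — branch into F !B  //  F !B.
                  branch 1.1.2.2.1 (add F !B):
                    × closes — contains both B and !B.
                  branch 1.1.2.2.2 (add F !B):
                    × closes — contains both B and !B.
      branch 1.2 (add T (!C -> B)):
        T (C == (B == !(!B && !B))): β-rule — branch into T C, T (B == !(!B && !B))  //  F C, F (B == !(!B && !B)).
          branch 1.2.1 (add T C, T (B == !(!B && !B))):
            T (!C -> B): β-rule — branch into F !C  //  T B.
              branch 1.2.1.1 (add F !C):
                T (B == !(!B && !B)): β-rule — branch into T B, T !(!B && !B)  //  F B, F !(!B && !B).
                  branch 1.2.1.1.1 (add T B, T !(!B && !B)):
                    T !(!B && !B): β-rule — branch into F !B  //  F !B.
                      branch 1.2.1.1.1.1 (add F !B):
                        ○ open, literals {B=T, C=T}.
                      branch 1.2.1.1.1.2 (add F !B):
                        ○ open, literals {B=T, C=T}.
                  branch 1.2.1.1.2 (add F B, F !(!B && !B)):
                    F !(!B && !B): α-rule — add T !B, T !B.
                    ○ open, literals {B=F, C=T}.
              branch 1.2.1.2 (add T B):
                T (B == !(!B && !B)): β-rule — branch into T B, T !(!B && !B)  //  F B, F !(!B && !B).
                  branch 1.2.1.2.1 (add T B, T !(!B && !B)):
                    T !(!B && !B): β-rule — branch into F !B  //  F !B.
                      branch 1.2.1.2.1.1 (add F !B):
                        ○ open, literals {B=T, C=T}.
                      branch 1.2.1.2.1.2 (add F !B):
                        ○ open, literals {B=T, C=T}.
                  branch 1.2.1.2.2 (add F B, F !(!B && !B)):
                    × closes — contains both B and !B.
          branch 1.2.2 (add F C, F (B == !(!B && !B))):
            T (!C -> B): β-rule — branch into F !C  //  T B.
              branch 1.2.2.1 (add F !C):
                × closes — contains both C and !C.
              branch 1.2.2.2 (add T B):
                F (B == !(!B && !B)): β-rule — branch into T B, F !(!B && !B)  //  F B, T !(!B && !B).
                  branch 1.2.2.2.1 (add T B, F !(!B && !B)):
                    F !(!B && !B): α-rule — add T !B, T !B.
                    × closes — contains both B and !B.
                  branch 1.2.2.2.2 (add F B, T !(!B && !B)):
                    × closes — contains both B and !B.
  branch 2 (add T (C || C)):
    T (!A -> (!C -> B)): β-rule — branch into F !A  //  T (!C -> B).
      branch 2.1 (add F !A):
        T (C || C): β-rule — branch into T C  //  T C.
          branch 2.1.1 (add T C):
            ○ open, literals {A=T, C=T}.
          branch 2.1.2 (add T C):
            ○ open, literals {A=T, C=T}.
      branch 2.2 (add T (!C -> B)):
        T (C || C): β-rule — branch into T C  //  T C.
          branch 2.2.1 (add T C):
            T (!C -> B): β-rule — branch into F !C  //  T B.
              branch 2.2.1.1 (add F !C):
                ○ open, literals {C=T}.
              branch 2.2.1.2 (add T B):
                ○ open, literals {B=T, C=T}.
          branch 2.2.2 (add T C):
            T (!C -> B): β-rule — branch into F !C  //  T B.
              branch 2.2.2.1 (add F !C):
                ○ open, literals {C=T}.
              branch 2.2.2.2 (add T B):
                ○ open, literals {B=T, C=T}.
7 branches closed, 14 open.
Each open branch fixes some atoms; the unmentioned ones are free. Counting distinct full assignments: branch {A=T, B=T, C=T} (none free) contributes 1 new; branch {A=T, B=T, C=T} (none free) contributes 0 new; branch {A=T, B=F, C=T} (none free) contributes 1 new; branch {B=T, C=T} (A) contributes 1 new; branch {B=T, C=T} (A) contributes 0 new; branch {B=F, C=T} (A) contributes 1 new; branch {B=T, C=T} (A) contributes 0 new; branch {B=T, C=T} (A) contributes 0 new; branch {A=T, C=T} (B) contributes 0 new; branch {A=T, C=T} (B) contributes 0 new; branch {C=T} (A, B) contributes 0 new; branch {B=T, C=T} (A) contributes 0 new; branch {C=T} (A, B) contributes 0 new; branch {B=T, C=T} (A) contributes 0 new. Total: 4.

4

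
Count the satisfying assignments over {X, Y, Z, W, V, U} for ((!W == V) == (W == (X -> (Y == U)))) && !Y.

Initial set: {(((!W == V) == (W == (X -> (Y == U)))) && !Y)}.
(((!W == V) == (W == (X -> (Y == U)))) && !Y): α-rule — add ((!W == V) == (W == (X -> (Y == U)))), !Y.
((!W == V) == (W == (X -> (Y == U)))): β-rule — branch into (!W == V), (W == (X -> (Y == U)))  //  !(!W == V), !(W == (X -> (Y == U))).
  branch 1 (add (!W == V), (W == (X -> (Y == U)))):
    (!W == V): β-rule — branch into !W, V  //  !!W, !V.
      branch 1.1 (add !W, V):
        (W == (X -> (Y == U))): β-rule — branch into W, (X -> (Y == U))  //  !W, !(X -> (Y == U)).
          branch 1.1.1 (add W, (X -> (Y == U))):
            × closes — contains both W and !W.
          branch 1.1.2 (add !W, !(X -> (Y == U))):
            !(X -> (Y == U)): α-rule — add X, !(Y == U).
            !(Y == U): β-rule — branch into Y, !U  //  !Y, U.
              branch 1.1.2.1 (add Y, !U):
                × closes — contains both Y and !Y.
              branch 1.1.2.2 (add !Y, U):
                ○ open, literals {U=T, V=T, W=F, X=T, Y=F}.
      branch 1.2 (add !!W, !V):
        (W == (X -> (Y == U))): β-rule — branch into W, (X -> (Y == U))  //  !W, !(X -> (Y == U)).
          branch 1.2.1 (add W, (X -> (Y == U))):
            (X -> (Y == U)): β-rule — branch into !X  //  (Y == U).
              branch 1.2.1.1 (add !X):
                ○ open, literals {V=F, W=T, X=F, Y=F}.
              branch 1.2.1.2 (add (Y == U)):
                (Y == U): β-rule — branch into Y, U  //  !Y, !U.
                  branch 1.2.1.2.1 (add Y, U):
                    × closes — contains both Y and !Y.
                  branch 1.2.1.2.2 (add !Y, !U):
                    ○ open, literals {U=F, V=F, W=T, Y=F}.
          branch 1.2.2 (add !W, !(X -> (Y == U))):
            × closes — contains both W and !W.
  branch 2 (add !(!W == V), !(W == (X -> (Y == U)))):
    !(!W == V): β-rule — branch into !W, !V  //  !!W, V.
      branch 2.1 (add !W, !V):
        !(W == (X -> (Y == U))): β-rule — branch into W, !(X -> (Y == U))  //  !W, (X -> (Y == U)).
          branch 2.1.1 (add W, !(X -> (Y == U))):
            × closes — contains both W and !W.
          branch 2.1.2 (add !W, (X -> (Y == U))):
            (X -> (Y == U)): β-rule — branch into !X  //  (Y == U).
              branch 2.1.2.1 (add !X):
                ○ open, literals {V=F, W=F, X=F, Y=F}.
              branch 2.1.2.2 (add (Y == U)):
                (Y == U): β-rule — branch into Y, U  //  !Y, !U.
                  branch 2.1.2.2.1 (add Y, U):
                    × closes — contains both Y and !Y.
                  branch 2.1.2.2.2 (add !Y, !U):
                    ○ open, literals {U=F, V=F, W=F, Y=F}.
      branch 2.2 (add !!W, V):
        !(W == (X -> (Y == U))): β-rule — branch into W, !(X -> (Y == U))  //  !W, (X -> (Y == U)).
          branch 2.2.1 (add W, !(X -> (Y == U))):
            !(X -> (Y == U)): α-rule — add X, !(Y == U).
            !(Y == U): β-rule — branch into Y, !U  //  !Y, U.
              branch 2.2.1.1 (add Y, !U):
                × closes — contains both Y and !Y.
              branch 2.2.1.2 (add !Y, U):
                ○ open, literals {U=T, V=T, W=T, X=T, Y=F}.
          branch 2.2.2 (add !W, (X -> (Y == U))):
            × closes — contains both W and !W.
8 branches closed, 6 open.
Each open branch fixes some atoms; the unmentioned ones are free. Counting distinct full assignments: branch {U=T, V=T, W=F, X=T, Y=F} (Z) contributes 2 new; branch {V=F, W=T, X=F, Y=F} (Z, U) contributes 4 new; branch {U=F, V=F, W=T, Y=F} (X, Z) contributes 2 new; branch {V=F, W=F, X=F, Y=F} (Z, U) contributes 4 new; branch {U=F, V=F, W=F, Y=F} (X, Z) contributes 2 new; branch {U=T, V=T, W=T, X=T, Y=F} (Z) contributes 2 new. Total: 16.

16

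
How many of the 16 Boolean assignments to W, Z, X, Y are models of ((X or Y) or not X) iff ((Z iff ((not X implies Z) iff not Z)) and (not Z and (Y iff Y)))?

Initial set: {(((X or Y) or not X) iff ((Z iff ((not X implies Z) iff not Z)) and (not Z and (Y iff Y))))}.
(((X or Y) or not X) iff ((Z iff ((not X implies Z) iff not Z)) and (not Z and (Y iff Y)))): β-rule — branch into ((X or Y) or not X), ((Z iff ((not X implies Z) iff not Z)) and (not Z and (Y iff Y)))  //  not ((X or Y) or not X), not ((Z iff ((not X implies Z) iff not Z)) and (not Z and (Y iff Y))).
  branch 1 (add ((X or Y) or not X), ((Z iff ((not X implies Z) iff not Z)) and (not Z and (Y iff Y)))):
    ((Z iff ((not X implies Z) iff not Z)) and (not Z and (Y iff Y))): α-rule — add (Z iff ((not X implies Z) iff not Z)), (not Z and (Y iff Y)).
    (not Z and (Y iff Y)): α-rule — add not Z, (Y iff Y).
    ((X or Y) or not X): β-rule — branch into (X or Y)  //  not X.
      branch 1.1 (add (X or Y)):
        (Z iff ((not X implies Z) iff not Z)): β-rule — branch into Z, ((not X implies Z) iff not Z)  //  not Z, not ((not X implies Z) iff not Z).
          branch 1.1.1 (add Z, ((not X implies Z) iff not Z)):
            × closes — contains both Z and not Z.
          branch 1.1.2 (add not Z, not ((not X implies Z) iff not Z)):
            (Y iff Y): β-rule — branch into Y, Y  //  not Y, not Y.
              branch 1.1.2.1 (add Y, Y):
                (X or Y): β-rule — branch into X  //  Y.
                  branch 1.1.2.1.1 (add X):
                    not ((not X implies Z) iff not Z): β-rule — branch into (not X implies Z), not not Z  //  not (not X implies Z), not Z.
                      branch 1.1.2.1.1.1 (add (not X implies Z), not not Z):
                        × closes — contains both Z and not Z.
                      branch 1.1.2.1.1.2 (add not (not X implies Z), not Z):
                        not (not X implies Z): α-rule — add not X, not Z.
                        × closes — contains both X and not X.
                  branch 1.1.2.1.2 (add Y):
                    not ((not X implies Z) iff not Z): β-rule — branch into (not X implies Z), not not Z  //  not (not X implies Z), not Z.
                      branch 1.1.2.1.2.1 (add (not X implies Z), not not Z):
                        × closes — contains both Z and not Z.
                      branch 1.1.2.1.2.2 (add not (not X implies Z), not Z):
                        not (not X implies Z): α-rule — add not X, not Z.
                        ○ open, literals {X=false, Y=true, Z=false}.
              branch 1.1.2.2 (add not Y, not Y):
                (X or Y): β-rule — branch into X  //  Y.
                  branch 1.1.2.2.1 (add X):
                    not ((not X implies Z) iff not Z): β-rule — branch into (not X implies Z), not not Z  //  not (not X implies Z), not Z.
                      branch 1.1.2.2.1.1 (add (not X implies Z), not not Z):
                        × closes — contains both Z and not Z.
                      branch 1.1.2.2.1.2 (add not (not X implies Z), not Z):
                        not (not X implies Z): α-rule — add not X, not Z.
                        × closes — contains both X and not X.
                  branch 1.1.2.2.2 (add Y):
                    × closes — contains both Y and not Y.
      branch 1.2 (add not X):
        (Z iff ((not X implies Z) iff not Z)): β-rule — branch into Z, ((not X implies Z) iff not Z)  //  not Z, not ((not X implies Z) iff not Z).
          branch 1.2.1 (add Z, ((not X implies Z) iff not Z)):
            × closes — contains both Z and not Z.
          branch 1.2.2 (add not Z, not ((not X implies Z) iff not Z)):
            (Y iff Y): β-rule — branch into Y, Y  //  not Y, not Y.
              branch 1.2.2.1 (add Y, Y):
                not ((not X implies Z) iff not Z): β-rule — branch into (not X implies Z), not not Z  //  not (not X implies Z), not Z.
                  branch 1.2.2.1.1 (add (not X implies Z), not not Z):
                    × closes — contains both Z and not Z.
                  branch 1.2.2.1.2 (add not (not X implies Z), not Z):
                    not (not X implies Z): α-rule — add not X, not Z.
                    ○ open, literals {X=false, Y=true, Z=false}.
              branch 1.2.2.2 (add not Y, not Y):
                not ((not X implies Z) iff not Z): β-rule — branch into (not X implies Z), not not Z  //  not (not X implies Z), not Z.
                  branch 1.2.2.2.1 (add (not X implies Z), not not Z):
                    × closes — contains both Z and not Z.
                  branch 1.2.2.2.2 (add not (not X implies Z), not Z):
                    not (not X implies Z): α-rule — add not X, not Z.
                    ○ open, literals {X=false, Y=false, Z=false}.
  branch 2 (add not ((X or Y) or not X), not ((Z iff ((not X implies Z) iff not Z)) and (not Z and (Y iff Y)))):
    not ((X or Y) or not X): α-rule — add not (X or Y), not not X.
    not (X or Y): α-rule — add not X, not Y.
    × closes — contains both X and not X.
11 branches closed, 3 open.
Each open branch fixes some atoms; the unmentioned ones are free. Counting distinct full assignments: branch {X=false, Y=true, Z=false} (W) contributes 2 new; branch {X=false, Y=true, Z=false} (W) contributes 0 new; branch {X=false, Y=false, Z=false} (W) contributes 2 new. Total: 4.

4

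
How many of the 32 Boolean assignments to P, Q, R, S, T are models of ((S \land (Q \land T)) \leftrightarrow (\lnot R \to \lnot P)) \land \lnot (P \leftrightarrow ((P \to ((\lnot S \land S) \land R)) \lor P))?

2

Initial set: {(((S \land (Q \land T)) \leftrightarrow (\lnot R \to \lnot P)) \land \lnot (P \leftrightarrow ((P \to ((\lnot S \land S) \land R)) \lor P)))}.
(((S \land (Q \land T)) \leftrightarrow (\lnot R \to \lnot P)) \land \lnot (P \leftrightarrow ((P \to ((\lnot S \land S) \land R)) \lor P))): α-rule — add ((S \land (Q \land T)) \leftrightarrow (\lnot R \to \lnot P)), \lnot (P \leftrightarrow ((P \to ((\lnot S \land S) \land R)) \lor P)).
((S \land (Q \land T)) \leftrightarrow (\lnot R \to \lnot P)): β-rule — branch into (S \land (Q \land T)), (\lnot R \to \lnot P)  //  \lnot (S \land (Q \land T)), \lnot (\lnot R \to \lnot P).
  branch 1 (add (S \land (Q \land T)), (\lnot R \to \lnot P)):
    (S \land (Q \land T)): α-rule — add S, (Q \land T).
    (Q \land T): α-rule — add Q, T.
    \lnot (P \leftrightarrow ((P \to ((\lnot S \land S) \land R)) \lor P)): β-rule — branch into P, \lnot ((P \to ((\lnot S \land S) \land R)) \lor P)  //  \lnot P, ((P \to ((\lnot S \land S) \land R)) \lor P).
      branch 1.1 (add P, \lnot ((P \to ((\lnot S \land S) \land R)) \lor P)):
        \lnot ((P \to ((\lnot S \land S) \land R)) \lor P): α-rule — add \lnot (P \to ((\lnot S \land S) \land R)), \lnot P.
        × closes — contains both P and \lnot P.
      branch 1.2 (add \lnot P, ((P \to ((\lnot S \land S) \land R)) \lor P)):
        (\lnot R \to \lnot P): β-rule — branch into \lnot \lnot R  //  \lnot P.
          branch 1.2.1 (add \lnot \lnot R):
            ((P \to ((\lnot S \land S) \land R)) \lor P): β-rule — branch into (P \to ((\lnot S \land S) \land R))  //  P.
              branch 1.2.1.1 (add (P \to ((\lnot S \land S) \land R))):
                (P \to ((\lnot S \land S) \land R)): β-rule — branch into \lnot P  //  ((\lnot S \land S) \land R).
                  branch 1.2.1.1.1 (add \lnot P):
                    ○ open, literals {P=F, Q=T, R=T, S=T, T=T}.
                  branch 1.2.1.1.2 (add ((\lnot S \land S) \land R)):
                    ((\lnot S \land S) \land R): α-rule — add (\lnot S \land S), R.
                    (\lnot S \land S): α-rule — add \lnot S, S.
                    × closes — contains both S and \lnot S.
              branch 1.2.1.2 (add P):
                × closes — contains both P and \lnot P.
          branch 1.2.2 (add \lnot P):
            ((P \to ((\lnot S \land S) \land R)) \lor P): β-rule — branch into (P \to ((\lnot S \land S) \land R))  //  P.
              branch 1.2.2.1 (add (P \to ((\lnot S \land S) \land R))):
                (P \to ((\lnot S \land S) \land R)): β-rule — branch into \lnot P  //  ((\lnot S \land S) \land R).
                  branch 1.2.2.1.1 (add \lnot P):
                    ○ open, literals {P=F, Q=T, S=T, T=T}.
                  branch 1.2.2.1.2 (add ((\lnot S \land S) \land R)):
                    ((\lnot S \land S) \land R): α-rule — add (\lnot S \land S), R.
                    (\lnot S \land S): α-rule — add \lnot S, S.
                    × closes — contains both S and \lnot S.
              branch 1.2.2.2 (add P):
                × closes — contains both P and \lnot P.
  branch 2 (add \lnot (S \land (Q \land T)), \lnot (\lnot R \to \lnot P)):
    \lnot (\lnot R \to \lnot P): α-rule — add \lnot R, \lnot \lnot P.
    \lnot (P \leftrightarrow ((P \to ((\lnot S \land S) \land R)) \lor P)): β-rule — branch into P, \lnot ((P \to ((\lnot S \land S) \land R)) \lor P)  //  \lnot P, ((P \to ((\lnot S \land S) \land R)) \lor P).
      branch 2.1 (add P, \lnot ((P \to ((\lnot S \land S) \land R)) \lor P)):
        \lnot ((P \to ((\lnot S \land S) \land R)) \lor P): α-rule — add \lnot (P \to ((\lnot S \land S) \land R)), \lnot P.
        × closes — contains both P and \lnot P.
      branch 2.2 (add \lnot P, ((P \to ((\lnot S \land S) \land R)) \lor P)):
        × closes — contains both P and \lnot P.
7 branches closed, 2 open.
Each open branch fixes some atoms; the unmentioned ones are free. Counting distinct full assignments: branch {P=F, Q=T, R=T, S=T, T=T} (none free) contributes 1 new; branch {P=F, Q=T, S=T, T=T} (R) contributes 1 new. Total: 2.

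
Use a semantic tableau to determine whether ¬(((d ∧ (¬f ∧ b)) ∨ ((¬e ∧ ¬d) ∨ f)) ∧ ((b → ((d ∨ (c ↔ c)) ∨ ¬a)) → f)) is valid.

Not valid

Assume the negation and expand:
Initial set: {¬¬(((d ∧ (¬f ∧ b)) ∨ ((¬e ∧ ¬d) ∨ f)) ∧ ((b → ((d ∨ (c ↔ c)) ∨ ¬a)) → f))}.
¬¬(((d ∧ (¬f ∧ b)) ∨ ((¬e ∧ ¬d) ∨ f)) ∧ ((b → ((d ∨ (c ↔ c)) ∨ ¬a)) → f)): α-rule — add ((d ∧ (¬f ∧ b)) ∨ ((¬e ∧ ¬d) ∨ f)), ((b → ((d ∨ (c ↔ c)) ∨ ¬a)) → f).
((d ∧ (¬f ∧ b)) ∨ ((¬e ∧ ¬d) ∨ f)): β-rule — branch into (d ∧ (¬f ∧ b))  //  ((¬e ∧ ¬d) ∨ f).
  branch 1 (add (d ∧ (¬f ∧ b))):
    (d ∧ (¬f ∧ b)): α-rule — add d, (¬f ∧ b).
    (¬f ∧ b): α-rule — add ¬f, b.
    ((b → ((d ∨ (c ↔ c)) ∨ ¬a)) → f): β-rule — branch into ¬(b → ((d ∨ (c ↔ c)) ∨ ¬a))  //  f.
      branch 1.1 (add ¬(b → ((d ∨ (c ↔ c)) ∨ ¬a))):
        ¬(b → ((d ∨ (c ↔ c)) ∨ ¬a)): α-rule — add b, ¬((d ∨ (c ↔ c)) ∨ ¬a).
        ¬((d ∨ (c ↔ c)) ∨ ¬a): α-rule — add ¬(d ∨ (c ↔ c)), ¬¬a.
        ¬(d ∨ (c ↔ c)): α-rule — add ¬d, ¬(c ↔ c).
        × closes — contains both d and ¬d.
      branch 1.2 (add f):
        × closes — contains both f and ¬f.
  branch 2 (add ((¬e ∧ ¬d) ∨ f)):
    ((b → ((d ∨ (c ↔ c)) ∨ ¬a)) → f): β-rule — branch into ¬(b → ((d ∨ (c ↔ c)) ∨ ¬a))  //  f.
      branch 2.1 (add ¬(b → ((d ∨ (c ↔ c)) ∨ ¬a))):
        ¬(b → ((d ∨ (c ↔ c)) ∨ ¬a)): α-rule — add b, ¬((d ∨ (c ↔ c)) ∨ ¬a).
        ¬((d ∨ (c ↔ c)) ∨ ¬a): α-rule — add ¬(d ∨ (c ↔ c)), ¬¬a.
        ¬(d ∨ (c ↔ c)): α-rule — add ¬d, ¬(c ↔ c).
        ((¬e ∧ ¬d) ∨ f): β-rule — branch into (¬e ∧ ¬d)  //  f.
          branch 2.1.1 (add (¬e ∧ ¬d)):
            (¬e ∧ ¬d): α-rule — add ¬e, ¬d.
            ¬(c ↔ c): β-rule — branch into c, ¬c  //  ¬c, c.
              branch 2.1.1.1 (add c, ¬c):
                × closes — contains both c and ¬c.
              branch 2.1.1.2 (add ¬c, c):
                × closes — contains both c and ¬c.
          branch 2.1.2 (add f):
            ¬(c ↔ c): β-rule — branch into c, ¬c  //  ¬c, c.
              branch 2.1.2.1 (add c, ¬c):
                × closes — contains both c and ¬c.
              branch 2.1.2.2 (add ¬c, c):
                × closes — contains both c and ¬c.
      branch 2.2 (add f):
        ((¬e ∧ ¬d) ∨ f): β-rule — branch into (¬e ∧ ¬d)  //  f.
          branch 2.2.1 (add (¬e ∧ ¬d)):
            (¬e ∧ ¬d): α-rule — add ¬e, ¬d.
            ○ open, literals {d=0, e=0, f=1}.
          branch 2.2.2 (add f):
            ○ open, literals {f=1}.
6 branches closed, 2 open.
An open branch gives a countermodel: d=0, e=0, f=1 (unmentioned atoms arbitrary); under it the original formula is false.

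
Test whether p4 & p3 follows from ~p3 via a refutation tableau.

Initial set: {T ~p3; F (p4 & p3)}.
F (p4 & p3): β-rule — branch into F p4  //  F p3.
  branch 1 (add F p4):
    ○ open, literals {p3=F, p4=F}.
  branch 2 (add F p3):
    ○ open, literals {p3=F}.
0 branches closed, 2 open.
An open branch gives a countermodel: p3=F, p4=F (unmentioned atoms arbitrary); the premises hold there but the conclusion fails.

No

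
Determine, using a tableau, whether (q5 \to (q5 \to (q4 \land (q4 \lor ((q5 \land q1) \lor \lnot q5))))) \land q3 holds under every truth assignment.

Not valid

Assume the negation and expand:
Initial set: {F ((q5 \to (q5 \to (q4 \land (q4 \lor ((q5 \land q1) \lor \lnot q5))))) \land q3)}.
F ((q5 \to (q5 \to (q4 \land (q4 \lor ((q5 \land q1) \lor \lnot q5))))) \land q3): β-rule — branch into F (q5 \to (q5 \to (q4 \land (q4 \lor ((q5 \land q1) \lor \lnot q5)))))  //  F q3.
  branch 1 (add F (q5 \to (q5 \to (q4 \land (q4 \lor ((q5 \land q1) \lor \lnot q5)))))):
    F (q5 \to (q5 \to (q4 \land (q4 \lor ((q5 \land q1) \lor \lnot q5))))): α-rule — add T q5, F (q5 \to (q4 \land (q4 \lor ((q5 \land q1) \lor \lnot q5)))).
    F (q5 \to (q4 \land (q4 \lor ((q5 \land q1) \lor \lnot q5)))): α-rule — add T q5, F (q4 \land (q4 \lor ((q5 \land q1) \lor \lnot q5))).
    F (q4 \land (q4 \lor ((q5 \land q1) \lor \lnot q5))): β-rule — branch into F q4  //  F (q4 \lor ((q5 \land q1) \lor \lnot q5)).
      branch 1.1 (add F q4):
        ○ open, literals {q4=false, q5=true}.
      branch 1.2 (add F (q4 \lor ((q5 \land q1) \lor \lnot q5))):
        F (q4 \lor ((q5 \land q1) \lor \lnot q5)): α-rule — add F q4, F ((q5 \land q1) \lor \lnot q5).
        F ((q5 \land q1) \lor \lnot q5): α-rule — add F (q5 \land q1), F \lnot q5.
        F (q5 \land q1): β-rule — branch into F q5  //  F q1.
          branch 1.2.1 (add F q5):
            × closes — contains both q5 and \lnot q5.
          branch 1.2.2 (add F q1):
            ○ open, literals {q1=false, q4=false, q5=true}.
  branch 2 (add F q3):
    ○ open, literals {q3=false}.
1 branch closed, 3 open.
An open branch gives a countermodel: q4=false, q5=true (unmentioned atoms arbitrary); under it the original formula is false.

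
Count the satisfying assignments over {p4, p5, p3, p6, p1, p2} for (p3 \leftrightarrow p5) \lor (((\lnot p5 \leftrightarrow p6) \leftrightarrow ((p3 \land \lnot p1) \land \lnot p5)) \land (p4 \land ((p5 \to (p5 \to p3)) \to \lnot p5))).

40

Initial set: {((p3 \leftrightarrow p5) \lor (((\lnot p5 \leftrightarrow p6) \leftrightarrow ((p3 \land \lnot p1) \land \lnot p5)) \land (p4 \land ((p5 \to (p5 \to p3)) \to \lnot p5))))}.
((p3 \leftrightarrow p5) \lor (((\lnot p5 \leftrightarrow p6) \leftrightarrow ((p3 \land \lnot p1) \land \lnot p5)) \land (p4 \land ((p5 \to (p5 \to p3)) \to \lnot p5)))): β-rule — branch into (p3 \leftrightarrow p5)  //  (((\lnot p5 \leftrightarrow p6) \leftrightarrow ((p3 \land \lnot p1) \land \lnot p5)) \land (p4 \land ((p5 \to (p5 \to p3)) \to \lnot p5))).
  branch 1 (add (p3 \leftrightarrow p5)):
    (p3 \leftrightarrow p5): β-rule — branch into p3, p5  //  \lnot p3, \lnot p5.
      branch 1.1 (add p3, p5):
        ○ open, literals {p3=1, p5=1}.
      branch 1.2 (add \lnot p3, \lnot p5):
        ○ open, literals {p3=0, p5=0}.
  branch 2 (add (((\lnot p5 \leftrightarrow p6) \leftrightarrow ((p3 \land \lnot p1) \land \lnot p5)) \land (p4 \land ((p5 \to (p5 \to p3)) \to \lnot p5)))):
    (((\lnot p5 \leftrightarrow p6) \leftrightarrow ((p3 \land \lnot p1) \land \lnot p5)) \land (p4 \land ((p5 \to (p5 \to p3)) \to \lnot p5))): α-rule — add ((\lnot p5 \leftrightarrow p6) \leftrightarrow ((p3 \land \lnot p1) \land \lnot p5)), (p4 \land ((p5 \to (p5 \to p3)) \to \lnot p5)).
    (p4 \land ((p5 \to (p5 \to p3)) \to \lnot p5)): α-rule — add p4, ((p5 \to (p5 \to p3)) \to \lnot p5).
    ((\lnot p5 \leftrightarrow p6) \leftrightarrow ((p3 \land \lnot p1) \land \lnot p5)): β-rule — branch into (\lnot p5 \leftrightarrow p6), ((p3 \land \lnot p1) \land \lnot p5)  //  \lnot (\lnot p5 \leftrightarrow p6), \lnot ((p3 \land \lnot p1) \land \lnot p5).
      branch 2.1 (add (\lnot p5 \leftrightarrow p6), ((p3 \land \lnot p1) \land \lnot p5)):
        ((p3 \land \lnot p1) \land \lnot p5): α-rule — add (p3 \land \lnot p1), \lnot p5.
        (p3 \land \lnot p1): α-rule — add p3, \lnot p1.
        ((p5 \to (p5 \to p3)) \to \lnot p5): β-rule — branch into \lnot (p5 \to (p5 \to p3))  //  \lnot p5.
          branch 2.1.1 (add \lnot (p5 \to (p5 \to p3))):
            \lnot (p5 \to (p5 \to p3)): α-rule — add p5, \lnot (p5 \to p3).
            × closes — contains both p5 and \lnot p5.
          branch 2.1.2 (add \lnot p5):
            (\lnot p5 \leftrightarrow p6): β-rule — branch into \lnot p5, p6  //  \lnot \lnot p5, \lnot p6.
              branch 2.1.2.1 (add \lnot p5, p6):
                ○ open, literals {p1=0, p3=1, p4=1, p5=0, p6=1}.
              branch 2.1.2.2 (add \lnot \lnot p5, \lnot p6):
                × closes — contains both p5 and \lnot p5.
      branch 2.2 (add \lnot (\lnot p5 \leftrightarrow p6), \lnot ((p3 \land \lnot p1) \land \lnot p5)):
        ((p5 \to (p5 \to p3)) \to \lnot p5): β-rule — branch into \lnot (p5 \to (p5 \to p3))  //  \lnot p5.
          branch 2.2.1 (add \lnot (p5 \to (p5 \to p3))):
            \lnot (p5 \to (p5 \to p3)): α-rule — add p5, \lnot (p5 \to p3).
            \lnot (p5 \to p3): α-rule — add p5, \lnot p3.
            \lnot (\lnot p5 \leftrightarrow p6): β-rule — branch into \lnot p5, \lnot p6  //  \lnot \lnot p5, p6.
              branch 2.2.1.1 (add \lnot p5, \lnot p6):
                × closes — contains both p5 and \lnot p5.
              branch 2.2.1.2 (add \lnot \lnot p5, p6):
                \lnot ((p3 \land \lnot p1) \land \lnot p5): β-rule — branch into \lnot (p3 \land \lnot p1)  //  \lnot \lnot p5.
                  branch 2.2.1.2.1 (add \lnot (p3 \land \lnot p1)):
                    \lnot (p3 \land \lnot p1): β-rule — branch into \lnot p3  //  \lnot \lnot p1.
                      branch 2.2.1.2.1.1 (add \lnot p3):
                        ○ open, literals {p3=0, p4=1, p5=1, p6=1}.
                      branch 2.2.1.2.1.2 (add \lnot \lnot p1):
                        ○ open, literals {p1=1, p3=0, p4=1, p5=1, p6=1}.
                  branch 2.2.1.2.2 (add \lnot \lnot p5):
                    ○ open, literals {p3=0, p4=1, p5=1, p6=1}.
          branch 2.2.2 (add \lnot p5):
            \lnot (\lnot p5 \leftrightarrow p6): β-rule — branch into \lnot p5, \lnot p6  //  \lnot \lnot p5, p6.
              branch 2.2.2.1 (add \lnot p5, \lnot p6):
                \lnot ((p3 \land \lnot p1) \land \lnot p5): β-rule — branch into \lnot (p3 \land \lnot p1)  //  \lnot \lnot p5.
                  branch 2.2.2.1.1 (add \lnot (p3 \land \lnot p1)):
                    \lnot (p3 \land \lnot p1): β-rule — branch into \lnot p3  //  \lnot \lnot p1.
                      branch 2.2.2.1.1.1 (add \lnot p3):
                        ○ open, literals {p3=0, p4=1, p5=0, p6=0}.
                      branch 2.2.2.1.1.2 (add \lnot \lnot p1):
                        ○ open, literals {p1=1, p4=1, p5=0, p6=0}.
                  branch 2.2.2.1.2 (add \lnot \lnot p5):
                    × closes — contains both p5 and \lnot p5.
              branch 2.2.2.2 (add \lnot \lnot p5, p6):
                × closes — contains both p5 and \lnot p5.
5 branches closed, 8 open.
Each open branch fixes some atoms; the unmentioned ones are free. Counting distinct full assignments: branch {p3=1, p5=1} (p4, p6, p1, p2) contributes 16 new; branch {p3=0, p5=0} (p4, p6, p1, p2) contributes 16 new; branch {p1=0, p3=1, p4=1, p5=0, p6=1} (p2) contributes 2 new; branch {p3=0, p4=1, p5=1, p6=1} (p1, p2) contributes 4 new; branch {p1=1, p3=0, p4=1, p5=1, p6=1} (p2) contributes 0 new; branch {p3=0, p4=1, p5=1, p6=1} (p1, p2) contributes 0 new; branch {p3=0, p4=1, p5=0, p6=0} (p1, p2) contributes 0 new; branch {p1=1, p4=1, p5=0, p6=0} (p3, p2) contributes 2 new. Total: 40.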